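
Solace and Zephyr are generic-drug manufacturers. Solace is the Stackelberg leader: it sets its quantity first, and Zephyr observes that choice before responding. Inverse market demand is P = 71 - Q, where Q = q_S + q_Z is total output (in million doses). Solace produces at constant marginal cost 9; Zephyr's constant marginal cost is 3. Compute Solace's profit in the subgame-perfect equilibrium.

The follower Zephyr best-responds to any q_S: π_Z = (71 - Q)q_Z - 3q_Z.
Setting the follower's marginal profit to zero, 68 - q_S - 2q_Z = 0, i.e. q_Z = (68 - q_S)/2.
Solace substitutes q_Z(q_S) into its own profit: π_S = q_S(71 - q_S - (68 - q_S)/2) - 9q_S = (37 - (1/2)q_S)q_S - 9q_S.
Maximising: ∂π_S/∂q_S = 28 - q_S = 0, giving q_S = 28.
Then q_Z = (68 - 28)/2 = 20.
Price P = 71 - 48 = 23.
Solace's profit: (23 - 9)·28 = 392.

392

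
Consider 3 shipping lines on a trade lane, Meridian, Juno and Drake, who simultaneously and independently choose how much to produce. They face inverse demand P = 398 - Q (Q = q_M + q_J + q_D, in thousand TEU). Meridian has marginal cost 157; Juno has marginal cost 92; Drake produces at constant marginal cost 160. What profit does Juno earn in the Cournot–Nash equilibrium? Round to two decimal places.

Meridian's profit: π_M = (398 - Q)q_M - (157q_M). Setting ∂π_M/∂q_M = 0: 241 - 2q_M - (q_J + q_D) = 0.
Juno's first-order condition: 306 - 2q_J - (q_M + q_D) = 0.
Drake's profit: π_D = (398 - Q)q_D - (160q_D). Setting ∂π_D/∂q_D = 0: 238 - 2q_D - (q_M + q_J) = 0.
Adding the 3 first-order conditions: 785 − 4Q = 0, so Q = 785/4.
Back-substituting: q_M = (241 − 785/4) = 179/4, q_J = (306 − 785/4) = 439/4, q_D = (238 − 785/4) = 167/4.
Price P = 398 - 785/4 = 807/4.
Juno's profit: (807/4 - 92)·(439/4) = 12045.0625.

12045.06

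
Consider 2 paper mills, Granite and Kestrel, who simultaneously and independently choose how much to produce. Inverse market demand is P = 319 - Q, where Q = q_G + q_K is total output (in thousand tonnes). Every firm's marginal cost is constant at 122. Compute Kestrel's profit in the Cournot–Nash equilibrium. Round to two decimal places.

4312.11

Each firm earns π_i = (319 - Q)q_i - 122q_i.
Setting ∂π_i/∂q_i = 0 with rivals' quantities fixed: 197 - 2q_i - q_j = 0.
With identical firms every q_j equals q_i, so q_j = q_i and 197 = 3q_i, giving q_i = 197/3.
Price P = 319 - 394/3 = 563/3.
Kestrel's profit: (563/3 - 122)·(197/3) = 4312.1111.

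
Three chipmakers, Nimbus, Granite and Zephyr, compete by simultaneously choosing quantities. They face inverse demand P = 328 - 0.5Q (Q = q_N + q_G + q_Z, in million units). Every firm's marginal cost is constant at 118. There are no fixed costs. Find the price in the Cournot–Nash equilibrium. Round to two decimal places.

Each firm earns π_i = (328 - 0.5Q)q_i - 118q_i.
Setting ∂π_i/∂q_i = 0 with rivals' quantities fixed: 210 - q_i - (1/2)·Σ_{j≠i} q_j = 0.
With identical firms every q_j equals q_i, so Σ_{j≠i} q_j = 2q_i and 210 = 2q_i, giving q_i = 105.
Total output Q = 315, so price P = 328 - (1/2)·315 = 341/2.

170.50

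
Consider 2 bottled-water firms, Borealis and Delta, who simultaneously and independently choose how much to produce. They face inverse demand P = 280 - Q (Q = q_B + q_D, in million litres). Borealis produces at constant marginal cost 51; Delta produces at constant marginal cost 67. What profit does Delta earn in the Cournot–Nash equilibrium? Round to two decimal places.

Borealis's profit: π_B = (280 - Q)q_B - (51q_B). Setting ∂π_B/∂q_B = 0: 229 - 2q_B - (q_D) = 0.
Delta's first-order condition: 213 - 2q_D - (q_B) = 0.
So q_B = (229 - q_D)/2 and q_D = (213 - q_B)/2.
Solving the pair: q_B = 245/3, q_D = 197/3.
Price P = 280 - 442/3 = 398/3.
Delta's profit: (398/3 - 67)·(197/3) = 4312.1111.

4312.11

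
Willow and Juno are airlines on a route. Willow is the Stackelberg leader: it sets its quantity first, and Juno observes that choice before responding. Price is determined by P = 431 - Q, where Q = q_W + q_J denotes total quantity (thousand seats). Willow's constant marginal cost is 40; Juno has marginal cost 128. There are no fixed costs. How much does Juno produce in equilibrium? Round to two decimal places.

31.75

The follower Juno best-responds to any q_W: π_J = (431 - Q)q_J - 128q_J.
∂π_J/∂q_J = 303 - q_W - 2q_J = 0 gives the reaction function q_J = (303 - q_W)/2.
Willow substitutes q_J(q_W) into its own profit: π_W = q_W(431 - q_W - (303 - q_W)/2) - 40q_W = (559/2 - (1/2)q_W)q_W - 40q_W.
The leader's first-order condition 479/2 - q_W = 0 yields q_W = 479/2.
Then q_J = (303 - 479/2)/2 = 127/4.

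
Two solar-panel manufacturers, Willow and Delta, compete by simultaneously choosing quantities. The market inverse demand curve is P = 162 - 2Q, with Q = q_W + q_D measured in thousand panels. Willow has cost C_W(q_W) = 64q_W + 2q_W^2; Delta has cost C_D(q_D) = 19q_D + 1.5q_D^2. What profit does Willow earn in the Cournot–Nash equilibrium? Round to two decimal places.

236.69

Willow's profit: π_W = (162 - 2Q)q_W - (64q_W + 2q_W²). Setting ∂π_W/∂q_W = 0: 98 - 8q_W - 2(q_D) = 0.
Delta's profit: π_D = (162 - 2Q)q_D - (19q_D + (3/2)q_D²). Setting ∂π_D/∂q_D = 0: 143 - 7q_D - 2(q_W) = 0.
Best responses: q_W = (98 - 2q_D)/8, q_D = (143 - 2q_W)/7.
Substituting one into the other gives q_W = 100/13 and q_D = 237/13.
Price P = 162 - 2·(337/13) = 1432/13.
Willow's profit: (1432/13)·(100/13) - 64·(100/13) - 2(100/13)² = 236.6864.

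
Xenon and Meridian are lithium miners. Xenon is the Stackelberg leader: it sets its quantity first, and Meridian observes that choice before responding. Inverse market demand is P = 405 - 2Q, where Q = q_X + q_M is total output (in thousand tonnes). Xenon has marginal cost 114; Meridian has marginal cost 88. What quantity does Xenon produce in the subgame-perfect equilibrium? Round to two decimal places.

Solve by backward induction. Given q_X, the follower Meridian maximises π_M = (405 - 2q_X - 2q_M)q_M - 88q_M.
Follower FOC: 317 - 2q_X - 4q_M = 0, so q_M(q_X) = (317 - 2q_X)/4.
The leader anticipates this reaction. Substituting into P = 405 - 2Q gives P = 493/2 - q_X, so π_X = (493/2 - q_X)q_X - 114q_X.
The leader's first-order condition 265/2 - 2q_X = 0 yields q_X = 265/4.
Then q_M = (317 - 2·(265/4))/4 = 369/8.

66.25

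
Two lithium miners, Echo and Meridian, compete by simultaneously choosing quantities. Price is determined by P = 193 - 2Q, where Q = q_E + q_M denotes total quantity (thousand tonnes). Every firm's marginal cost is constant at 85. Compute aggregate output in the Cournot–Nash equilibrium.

36

Each firm earns π_i = (193 - 2Q)q_i - 85q_i.
First-order condition (treating rivals' output as given): 108 - 4q_i - 2q_j = 0.
By symmetry each firm produces the same amount; substituting q_j = q_i yields q_i = 108/6 = 18.
Total output Q = 18 + 18 = 36.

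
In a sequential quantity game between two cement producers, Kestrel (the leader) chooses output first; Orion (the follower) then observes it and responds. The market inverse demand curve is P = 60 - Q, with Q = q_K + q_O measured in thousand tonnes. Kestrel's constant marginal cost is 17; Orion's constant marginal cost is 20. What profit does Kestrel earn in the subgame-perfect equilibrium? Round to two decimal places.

264.50

Solve by backward induction. Given q_K, the follower Orion maximises π_O = (60 - q_K - q_O)q_O - 20q_O.
Follower FOC: 40 - q_K - 2q_O = 0, so q_O(q_K) = (40 - q_K)/2.
The leader anticipates this reaction. Substituting into P = 60 - Q gives P = 40 - (1/2)q_K, so π_K = (40 - (1/2)q_K)q_K - 17q_K.
Leader FOC: 23 - q_K = 0, so q_K = 23.
Then q_O = (40 - 23)/2 = 17/2.
Price P = 60 - 63/2 = 57/2.
Kestrel's profit: (57/2 - 17)·23 = 529/2.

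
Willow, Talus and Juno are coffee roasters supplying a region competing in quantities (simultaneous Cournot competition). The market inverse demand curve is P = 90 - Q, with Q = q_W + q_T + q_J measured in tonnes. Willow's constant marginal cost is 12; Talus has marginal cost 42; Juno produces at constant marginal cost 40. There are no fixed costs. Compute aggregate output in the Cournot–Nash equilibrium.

44

Willow's profit: π_W = (90 - Q)q_W - (12q_W). Setting ∂π_W/∂q_W = 0: 78 - 2q_W - (q_T + q_J) = 0.
Talus's first-order condition: 48 - 2q_T - (q_W + q_J) = 0.
Juno's profit: π_J = (90 - Q)q_J - (40q_J). Setting ∂π_J/∂q_J = 0: 50 - 2q_J - (q_W + q_T) = 0.
Adding the 3 conditions: 176 − 2Q − 2Q = 0, i.e. Q = 44.
Back-substituting: q_W = (78 − 44) = 34, q_T = (48 − 44) = 4, q_J = (50 − 44) = 6.
Total output Q = 34 + 4 + 6 = 44.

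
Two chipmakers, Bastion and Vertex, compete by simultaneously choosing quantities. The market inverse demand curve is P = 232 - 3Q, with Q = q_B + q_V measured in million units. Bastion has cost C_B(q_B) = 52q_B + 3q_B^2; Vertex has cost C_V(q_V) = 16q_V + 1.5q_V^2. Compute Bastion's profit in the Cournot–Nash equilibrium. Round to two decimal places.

578.38

Bastion's profit: π_B = (232 - 3Q)q_B - (52q_B + 3q_B²). Setting ∂π_B/∂q_B = 0: 180 - 12q_B - 3(q_V) = 0.
Vertex's first-order condition: 216 - 9q_V - 3(q_B) = 0.
Best responses: q_B = (180 - 3q_V)/12, q_V = (216 - 3q_B)/9.
Substituting one into the other gives q_B = 108/11 and q_V = 228/11.
Price P = 232 - 3·(336/11) = 1544/11.
Bastion's profit: (1544/11)·(108/11) - 52·(108/11) - 3(108/11)² = 578.3802.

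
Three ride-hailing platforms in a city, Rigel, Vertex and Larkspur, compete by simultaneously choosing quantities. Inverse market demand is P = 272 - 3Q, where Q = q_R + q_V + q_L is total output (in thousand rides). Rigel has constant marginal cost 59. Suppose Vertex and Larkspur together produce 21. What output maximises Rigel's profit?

With rivals' combined output fixed at 21, Rigel's profit is π_R = (272 - 3·21 - 3q_R)q_R - (59q_R) = (209 - 3q_R)q_R - (59q_R).
∂π_R/∂q_R = 150 - 6q_R = 0, so q_R = 25.

25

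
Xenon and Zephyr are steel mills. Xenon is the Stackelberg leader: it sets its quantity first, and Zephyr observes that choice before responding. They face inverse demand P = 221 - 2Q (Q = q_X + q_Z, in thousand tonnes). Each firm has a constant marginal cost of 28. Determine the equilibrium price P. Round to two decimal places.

76.25

The follower Zephyr best-responds to any q_X: π_Z = (221 - 2Q)q_Z - 28q_Z.
Setting the follower's marginal profit to zero, 193 - 2q_X - 4q_Z = 0, i.e. q_Z = (193 - 2q_X)/4.
The leader anticipates this reaction. Substituting into P = 221 - 2Q gives P = 249/2 - q_X, so π_X = (249/2 - q_X)q_X - 28q_X.
Maximising: ∂π_X/∂q_X = 193/2 - 2q_X = 0, giving q_X = 193/4.
Then q_Z = (193 - 2·(193/4))/4 = 193/8.
Total output Q = 579/8, so price P = 221 - 2·(579/8) = 305/4.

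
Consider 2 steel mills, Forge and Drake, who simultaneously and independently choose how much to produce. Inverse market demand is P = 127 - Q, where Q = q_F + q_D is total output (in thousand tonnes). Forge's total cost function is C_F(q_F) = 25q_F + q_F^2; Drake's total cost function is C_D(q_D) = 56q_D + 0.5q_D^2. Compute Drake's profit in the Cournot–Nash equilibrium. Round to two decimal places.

Forge's profit: π_F = (127 - Q)q_F - (25q_F + q_F²). Setting ∂π_F/∂q_F = 0: 102 - 4q_F - (q_D) = 0.
Drake's profit: π_D = (127 - Q)q_D - (56q_D + (1/2)q_D²). Setting ∂π_D/∂q_D = 0: 71 - 3q_D - (q_F) = 0.
Rearranging gives the reaction functions q_F = (102 - q_D)/4 and q_D = (71 - q_F)/3.
Substituting one into the other gives q_F = 235/11 and q_D = 182/11.
Price P = 127 - 417/11 = 980/11.
Drake's profit: (980/11)·(182/11) - 56·(182/11) - (1/2)(182/11)² = 410.6281.

410.63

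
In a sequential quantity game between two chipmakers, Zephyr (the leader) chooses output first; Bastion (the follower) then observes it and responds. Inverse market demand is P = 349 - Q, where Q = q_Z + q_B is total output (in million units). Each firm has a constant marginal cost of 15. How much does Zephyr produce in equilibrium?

The follower Bastion best-responds to any q_Z: π_B = (349 - Q)q_B - 15q_B.
∂π_B/∂q_B = 334 - q_Z - 2q_B = 0 gives the reaction function q_B = (334 - q_Z)/2.
The leader anticipates this reaction. Substituting into P = 349 - Q gives P = 182 - (1/2)q_Z, so π_Z = (182 - (1/2)q_Z)q_Z - 15q_Z.
Maximising: ∂π_Z/∂q_Z = 167 - q_Z = 0, giving q_Z = 167.
Then q_B = (334 - 167)/2 = 167/2.

167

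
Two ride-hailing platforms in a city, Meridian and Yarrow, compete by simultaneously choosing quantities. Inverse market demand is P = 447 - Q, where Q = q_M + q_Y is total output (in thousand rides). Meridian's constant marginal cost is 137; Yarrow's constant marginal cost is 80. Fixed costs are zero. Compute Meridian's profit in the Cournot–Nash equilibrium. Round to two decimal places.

7112.11

Meridian's profit: π_M = (447 - Q)q_M - (137q_M). Setting ∂π_M/∂q_M = 0: 310 - 2q_M - (q_Y) = 0.
Yarrow's profit: π_Y = (447 - Q)q_Y - (80q_Y). Setting ∂π_Y/∂q_Y = 0: 367 - 2q_Y - (q_M) = 0.
Best responses: q_M = (310 - q_Y)/2, q_Y = (367 - q_M)/2.
Substituting one into the other gives q_M = 253/3 and q_Y = 424/3.
Price P = 447 - 677/3 = 664/3.
Meridian's profit: (664/3 - 137)·(253/3) = 7112.1111.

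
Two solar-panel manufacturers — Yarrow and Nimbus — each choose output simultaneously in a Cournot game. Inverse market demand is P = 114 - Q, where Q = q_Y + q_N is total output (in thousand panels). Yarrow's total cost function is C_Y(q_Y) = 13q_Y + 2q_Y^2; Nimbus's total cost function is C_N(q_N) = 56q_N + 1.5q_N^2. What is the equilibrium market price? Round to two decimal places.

90.07

Yarrow's profit: π_Y = (114 - Q)q_Y - (13q_Y + 2q_Y²). Setting ∂π_Y/∂q_Y = 0: 101 - 6q_Y - (q_N) = 0.
Nimbus's profit: π_N = (114 - Q)q_N - (56q_N + (3/2)q_N²). Setting ∂π_N/∂q_N = 0: 58 - 5q_N - (q_Y) = 0.
Best responses: q_Y = (101 - q_N)/6, q_N = (58 - q_Y)/5.
Substituting one into the other gives q_Y = 447/29 and q_N = 247/29.
Total output Q = 694/29, so price P = 114 - 694/29 = 90.0690.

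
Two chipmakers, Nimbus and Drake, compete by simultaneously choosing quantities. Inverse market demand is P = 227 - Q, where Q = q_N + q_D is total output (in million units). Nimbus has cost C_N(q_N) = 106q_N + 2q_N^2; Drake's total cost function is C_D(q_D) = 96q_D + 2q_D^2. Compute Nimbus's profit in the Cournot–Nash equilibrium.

867

Nimbus's profit: π_N = (227 - Q)q_N - (106q_N + 2q_N²). Setting ∂π_N/∂q_N = 0: 121 - 6q_N - (q_D) = 0.
Drake's first-order condition: 131 - 6q_D - (q_N) = 0.
Best responses: q_N = (121 - q_D)/6, q_D = (131 - q_N)/6.
Substituting one into the other gives q_N = 17 and q_D = 19.
Price P = 227 - 36 = 191.
Nimbus's profit: 191·17 - 106·17 - 2·17² = 867.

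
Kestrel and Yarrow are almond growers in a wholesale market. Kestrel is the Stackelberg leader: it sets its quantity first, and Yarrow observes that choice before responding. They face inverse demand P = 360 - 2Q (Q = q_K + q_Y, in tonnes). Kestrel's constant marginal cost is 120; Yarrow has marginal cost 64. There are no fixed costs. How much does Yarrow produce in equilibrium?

Solve by backward induction. Given q_K, the follower Yarrow maximises π_Y = (360 - 2q_K - 2q_Y)q_Y - 64q_Y.
Setting the follower's marginal profit to zero, 296 - 2q_K - 4q_Y = 0, i.e. q_Y = (296 - 2q_K)/4.
The leader anticipates this reaction. Substituting into P = 360 - 2Q gives P = 212 - q_K, so π_K = (212 - q_K)q_K - 120q_K.
The leader's first-order condition 92 - 2q_K = 0 yields q_K = 46.
Then q_Y = (296 - 2·46)/4 = 51.

51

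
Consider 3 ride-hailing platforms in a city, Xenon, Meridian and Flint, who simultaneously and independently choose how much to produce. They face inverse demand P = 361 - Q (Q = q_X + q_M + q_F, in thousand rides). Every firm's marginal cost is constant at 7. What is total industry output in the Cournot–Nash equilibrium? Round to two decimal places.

265.50

A representative firm's profit is π_i = q_i(361 - Q) - 7q_i.
Setting ∂π_i/∂q_i = 0 with rivals' quantities fixed: 354 - 2q_i - Σ_{j≠i} q_j = 0.
By symmetry each firm produces the same amount; substituting Σ_{j≠i} q_j = 2q_i yields q_i = 354/4 = 177/2.
Total output Q = 177/2 + 177/2 + 177/2 = 531/2.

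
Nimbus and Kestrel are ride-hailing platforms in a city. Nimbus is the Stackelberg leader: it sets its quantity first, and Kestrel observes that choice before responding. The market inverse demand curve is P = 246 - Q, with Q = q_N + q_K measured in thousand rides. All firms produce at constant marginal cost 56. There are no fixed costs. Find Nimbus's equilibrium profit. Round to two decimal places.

4512.50

Solve by backward induction. Given q_N, the follower Kestrel maximises π_K = (246 - q_N - q_K)q_K - 56q_K.
Follower FOC: 190 - q_N - 2q_K = 0, so q_K(q_N) = (190 - q_N)/2.
The leader anticipates this reaction. Substituting into P = 246 - Q gives P = 151 - (1/2)q_N, so π_N = (151 - (1/2)q_N)q_N - 56q_N.
The leader's first-order condition 95 - q_N = 0 yields q_N = 95.
Then q_K = (190 - 95)/2 = 95/2.
Price P = 246 - 285/2 = 207/2.
Nimbus's profit: (207/2 - 56)·95 = 4512.5000.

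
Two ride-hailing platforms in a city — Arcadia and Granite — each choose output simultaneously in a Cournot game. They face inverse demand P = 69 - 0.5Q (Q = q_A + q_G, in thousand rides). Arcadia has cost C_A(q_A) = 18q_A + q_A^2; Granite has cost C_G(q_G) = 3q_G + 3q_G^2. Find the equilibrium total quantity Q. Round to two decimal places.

23.93

Arcadia's profit: π_A = (69 - 0.5Q)q_A - (18q_A + q_A²). Setting ∂π_A/∂q_A = 0: 51 - 3q_A - (1/2)(q_G) = 0.
Granite's first-order condition: 66 - 7q_G - (1/2)(q_A) = 0.
Best responses: q_A = (51 - (1/2)q_G)/3, q_G = (66 - (1/2)q_A)/7.
Substituting one into the other gives q_A = 1296/83 and q_G = 690/83.
Total output Q = 1296/83 + 690/83 = 1986/83.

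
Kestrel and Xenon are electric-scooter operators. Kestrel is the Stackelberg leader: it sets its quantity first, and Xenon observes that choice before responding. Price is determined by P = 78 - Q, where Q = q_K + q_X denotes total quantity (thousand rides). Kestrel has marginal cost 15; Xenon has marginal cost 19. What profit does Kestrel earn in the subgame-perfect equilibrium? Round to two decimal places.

561.13

Solve by backward induction. Given q_K, the follower Xenon maximises π_X = (78 - q_K - q_X)q_X - 19q_X.
∂π_X/∂q_X = 59 - q_K - 2q_X = 0 gives the reaction function q_X = (59 - q_K)/2.
Kestrel substitutes q_X(q_K) into its own profit: π_K = q_K(78 - q_K - (59 - q_K)/2) - 15q_K = (97/2 - (1/2)q_K)q_K - 15q_K.
Leader FOC: 67/2 - q_K = 0, so q_K = 67/2.
Then q_X = (59 - 67/2)/2 = 51/4.
Price P = 78 - 185/4 = 127/4.
Kestrel's profit: (127/4 - 15)·(67/2) = 561.1250.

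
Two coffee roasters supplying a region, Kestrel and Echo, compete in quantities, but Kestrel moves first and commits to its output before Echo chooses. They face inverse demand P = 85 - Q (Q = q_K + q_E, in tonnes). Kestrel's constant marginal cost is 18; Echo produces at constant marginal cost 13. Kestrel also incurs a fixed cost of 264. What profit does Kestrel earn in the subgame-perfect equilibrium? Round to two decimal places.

216.50

Solve by backward induction. Given q_K, the follower Echo maximises π_E = (85 - q_K - q_E)q_E - 13q_E.
Setting the follower's marginal profit to zero, 72 - q_K - 2q_E = 0, i.e. q_E = (72 - q_K)/2.
Kestrel substitutes q_E(q_K) into its own profit: π_K = q_K(85 - q_K - (72 - q_K)/2) - 18q_K = (49 - (1/2)q_K)q_K - 18q_K.
Leader FOC: 31 - q_K = 0, so q_K = 31.
Then q_E = (72 - 31)/2 = 41/2.
Price P = 85 - 103/2 = 67/2.
Kestrel's profit: (67/2 - 18)·31 - 264 = 433/2.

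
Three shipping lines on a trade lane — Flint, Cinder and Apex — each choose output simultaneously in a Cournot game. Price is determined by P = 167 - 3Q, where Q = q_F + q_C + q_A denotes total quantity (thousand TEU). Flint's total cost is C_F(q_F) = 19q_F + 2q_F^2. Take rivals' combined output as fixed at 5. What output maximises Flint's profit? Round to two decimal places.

13.30

With rivals' combined output fixed at 5, Flint's profit is π_F = (167 - 3·5 - 3q_F)q_F - (19q_F + 2q_F²) = (152 - 3q_F)q_F - (19q_F + 2q_F²).
∂π_F/∂q_F = 133 - 10q_F = 0, so q_F = 133/10.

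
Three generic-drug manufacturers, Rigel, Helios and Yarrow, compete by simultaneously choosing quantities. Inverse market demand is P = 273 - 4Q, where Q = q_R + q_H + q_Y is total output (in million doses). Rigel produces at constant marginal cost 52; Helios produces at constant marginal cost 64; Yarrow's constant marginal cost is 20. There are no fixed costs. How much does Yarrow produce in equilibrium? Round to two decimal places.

Rigel's profit: π_R = (273 - 4Q)q_R - (52q_R). Setting ∂π_R/∂q_R = 0: 221 - 8q_R - 4(q_H + q_Y) = 0.
Helios's profit: π_H = (273 - 4Q)q_H - (64q_H). Setting ∂π_H/∂q_H = 0: 209 - 8q_H - 4(q_R + q_Y) = 0.
Yarrow's first-order condition: 253 - 8q_Y - 4(q_R + q_H) = 0.
Adding the 3 conditions: 683 − 8Q − 8Q = 0, i.e. Q = 683/16.
Back-substituting: q_R = (221 − 683/4)/4 = 201/16, q_H = (209 − 683/4)/4 = 153/16, q_Y = (253 − 683/4)/4 = 329/16.

20.56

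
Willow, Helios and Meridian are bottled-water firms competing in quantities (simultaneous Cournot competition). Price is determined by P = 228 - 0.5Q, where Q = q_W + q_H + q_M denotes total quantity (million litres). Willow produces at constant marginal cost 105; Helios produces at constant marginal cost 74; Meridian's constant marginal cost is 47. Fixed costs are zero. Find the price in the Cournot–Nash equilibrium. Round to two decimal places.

113.50

Willow's profit: π_W = (228 - 0.5Q)q_W - (105q_W). Setting ∂π_W/∂q_W = 0: 123 - q_W - (1/2)(q_H + q_M) = 0.
Helios's first-order condition: 154 - q_H - (1/2)(q_W + q_M) = 0.
Meridian's first-order condition: 181 - q_M - (1/2)(q_W + q_H) = 0.
Adding the 3 first-order conditions: 458 − 2Q = 0, so Q = 229.
Back-substituting: q_W = (123 − 229/2)/(1/2) = 17, q_H = (154 − 229/2)/(1/2) = 79, q_M = (181 − 229/2)/(1/2) = 133.
Total output Q = 229, so price P = 228 - (1/2)·229 = 227/2.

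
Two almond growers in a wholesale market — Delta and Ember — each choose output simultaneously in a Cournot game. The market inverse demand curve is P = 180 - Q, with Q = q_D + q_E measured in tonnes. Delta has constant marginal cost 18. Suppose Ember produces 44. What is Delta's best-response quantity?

With the rival's output fixed at 44, Delta's profit is π_D = (180 - 44 - q_D)q_D - (18q_D) = (136 - q_D)q_D - (18q_D).
∂π_D/∂q_D = 118 - 2q_D = 0, so q_D = 59.

59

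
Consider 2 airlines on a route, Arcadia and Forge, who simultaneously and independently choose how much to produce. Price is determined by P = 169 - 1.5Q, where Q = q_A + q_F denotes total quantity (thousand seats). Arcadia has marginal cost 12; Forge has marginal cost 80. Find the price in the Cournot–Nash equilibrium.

87

Arcadia's profit: π_A = (169 - 1.5Q)q_A - (12q_A). Setting ∂π_A/∂q_A = 0: 157 - 3q_A - (3/2)(q_F) = 0.
Forge's first-order condition: 89 - 3q_F - (3/2)(q_A) = 0.
Best responses: q_A = (157 - (3/2)q_F)/3, q_F = (89 - (3/2)q_A)/3.
Solving the pair: q_A = 50, q_F = 14/3.
Total output Q = 164/3, so price P = 169 - (3/2)·(164/3) = 87.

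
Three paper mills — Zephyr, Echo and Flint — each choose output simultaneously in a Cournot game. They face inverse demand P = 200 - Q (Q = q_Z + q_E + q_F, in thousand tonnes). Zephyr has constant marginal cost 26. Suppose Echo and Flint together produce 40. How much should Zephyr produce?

With rivals' combined output fixed at 40, Zephyr's profit is π_Z = (200 - 40 - q_Z)q_Z - (26q_Z) = (160 - q_Z)q_Z - (26q_Z).
∂π_Z/∂q_Z = 134 - 2q_Z = 0, so q_Z = 67.

67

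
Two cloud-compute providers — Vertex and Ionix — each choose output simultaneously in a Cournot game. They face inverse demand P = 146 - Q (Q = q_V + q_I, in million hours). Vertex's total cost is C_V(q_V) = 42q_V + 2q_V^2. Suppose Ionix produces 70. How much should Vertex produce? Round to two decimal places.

With the rival's output fixed at 70, Vertex's profit is π_V = (146 - 70 - q_V)q_V - (42q_V + 2q_V²) = (76 - q_V)q_V - (42q_V + 2q_V²).
∂π_V/∂q_V = 34 - 6q_V = 0, so q_V = 17/3.

5.67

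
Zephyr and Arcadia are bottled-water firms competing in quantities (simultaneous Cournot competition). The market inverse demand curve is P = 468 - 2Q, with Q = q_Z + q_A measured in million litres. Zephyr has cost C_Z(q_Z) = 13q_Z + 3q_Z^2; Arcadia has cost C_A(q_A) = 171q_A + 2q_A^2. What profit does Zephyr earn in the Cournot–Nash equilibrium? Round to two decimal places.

Zephyr's profit: π_Z = (468 - 2Q)q_Z - (13q_Z + 3q_Z²). Setting ∂π_Z/∂q_Z = 0: 455 - 10q_Z - 2(q_A) = 0.
Arcadia's first-order condition: 297 - 8q_A - 2(q_Z) = 0.
Rearranging gives the reaction functions q_Z = (455 - 2q_A)/10 and q_A = (297 - 2q_Z)/8.
Solving the pair: q_Z = 1523/38, q_A = 515/19.
Price P = 468 - 2·67.1842 = 333.6316.
Zephyr's profit: 333.6316·(1523/38) - 13·(1523/38) - 3(1523/38)² = 8031.6101.

8031.61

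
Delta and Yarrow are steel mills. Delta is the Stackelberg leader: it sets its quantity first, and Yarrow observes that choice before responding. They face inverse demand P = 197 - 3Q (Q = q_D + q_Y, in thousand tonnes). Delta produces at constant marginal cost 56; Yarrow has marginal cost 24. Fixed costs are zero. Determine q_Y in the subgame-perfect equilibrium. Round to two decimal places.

The follower Yarrow best-responds to any q_D: π_Y = (197 - 3Q)q_Y - 24q_Y.
Setting the follower's marginal profit to zero, 173 - 3q_D - 6q_Y = 0, i.e. q_Y = (173 - 3q_D)/6.
The leader anticipates this reaction. Substituting into P = 197 - 3Q gives P = 221/2 - (3/2)q_D, so π_D = (221/2 - (3/2)q_D)q_D - 56q_D.
The leader's first-order condition 109/2 - 3q_D = 0 yields q_D = 109/6.
Then q_Y = (173 - 3·(109/6))/6 = 79/4.

19.75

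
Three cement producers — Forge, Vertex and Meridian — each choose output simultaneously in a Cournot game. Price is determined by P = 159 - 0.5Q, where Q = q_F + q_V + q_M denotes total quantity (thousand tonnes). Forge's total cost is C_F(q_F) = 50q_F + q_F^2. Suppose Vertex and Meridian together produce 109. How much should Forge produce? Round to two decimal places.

With rivals' combined output fixed at 109, Forge's profit is π_F = (159 - (1/2)·109 - (1/2)q_F)q_F - (50q_F + q_F²) = (209/2 - (1/2)q_F)q_F - (50q_F + q_F²).
∂π_F/∂q_F = 109/2 - 3q_F = 0, so q_F = 109/6.

18.17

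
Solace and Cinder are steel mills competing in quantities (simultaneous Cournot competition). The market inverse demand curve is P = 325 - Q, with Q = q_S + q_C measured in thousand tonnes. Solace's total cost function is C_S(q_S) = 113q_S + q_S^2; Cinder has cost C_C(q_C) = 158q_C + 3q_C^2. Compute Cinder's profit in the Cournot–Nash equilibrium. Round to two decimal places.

Solace's profit: π_S = (325 - Q)q_S - (113q_S + q_S²). Setting ∂π_S/∂q_S = 0: 212 - 4q_S - (q_C) = 0.
Cinder's first-order condition: 167 - 8q_C - (q_S) = 0.
Best responses: q_S = (212 - q_C)/4, q_C = (167 - q_S)/8.
Substituting one into the other gives q_S = 1529/31 and q_C = 456/31.
Price P = 325 - 1985/31 = 260.9677.
Cinder's profit: 260.9677·(456/31) - 158·(456/31) - 3(456/31)² = 865.4984.

865.50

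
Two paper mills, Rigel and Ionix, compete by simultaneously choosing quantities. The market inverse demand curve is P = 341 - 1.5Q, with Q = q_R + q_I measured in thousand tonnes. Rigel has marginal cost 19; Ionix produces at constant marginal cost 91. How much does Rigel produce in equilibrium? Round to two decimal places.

87.56

Rigel's profit: π_R = (341 - 1.5Q)q_R - (19q_R). Setting ∂π_R/∂q_R = 0: 322 - 3q_R - (3/2)(q_I) = 0.
Ionix's profit: π_I = (341 - 1.5Q)q_I - (91q_I). Setting ∂π_I/∂q_I = 0: 250 - 3q_I - (3/2)(q_R) = 0.
So q_R = (322 - (3/2)q_I)/3 and q_I = (250 - (3/2)q_R)/3.
Solving the pair: q_R = 788/9, q_I = 356/9.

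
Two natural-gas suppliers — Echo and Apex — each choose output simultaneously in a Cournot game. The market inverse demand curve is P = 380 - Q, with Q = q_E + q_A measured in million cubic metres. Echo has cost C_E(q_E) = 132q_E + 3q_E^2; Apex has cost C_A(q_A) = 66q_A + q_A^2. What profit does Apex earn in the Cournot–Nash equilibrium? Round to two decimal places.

10667.42

Echo's profit: π_E = (380 - Q)q_E - (132q_E + 3q_E²). Setting ∂π_E/∂q_E = 0: 248 - 8q_E - (q_A) = 0.
Apex's first-order condition: 314 - 4q_A - (q_E) = 0.
Rearranging gives the reaction functions q_E = (248 - q_A)/8 and q_A = (314 - q_E)/4.
Solving the pair: q_E = 678/31, q_A = 73.0323.
Price P = 380 - 94.9032 = 285.0968.
Apex's profit: 285.0968·73.0323 - 66·73.0323 - 73.0323² = 10667.4214.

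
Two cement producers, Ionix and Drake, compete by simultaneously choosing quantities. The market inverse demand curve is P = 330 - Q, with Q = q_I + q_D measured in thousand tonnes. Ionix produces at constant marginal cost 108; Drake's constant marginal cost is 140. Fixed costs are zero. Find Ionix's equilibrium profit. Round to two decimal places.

7168.44

Ionix's profit: π_I = (330 - Q)q_I - (108q_I). Setting ∂π_I/∂q_I = 0: 222 - 2q_I - (q_D) = 0.
Drake's profit: π_D = (330 - Q)q_D - (140q_D). Setting ∂π_D/∂q_D = 0: 190 - 2q_D - (q_I) = 0.
Rearranging gives the reaction functions q_I = (222 - q_D)/2 and q_D = (190 - q_I)/2.
Solving the pair: q_I = 254/3, q_D = 158/3.
Price P = 330 - 412/3 = 578/3.
Ionix's profit: (578/3 - 108)·(254/3) = 7168.4444.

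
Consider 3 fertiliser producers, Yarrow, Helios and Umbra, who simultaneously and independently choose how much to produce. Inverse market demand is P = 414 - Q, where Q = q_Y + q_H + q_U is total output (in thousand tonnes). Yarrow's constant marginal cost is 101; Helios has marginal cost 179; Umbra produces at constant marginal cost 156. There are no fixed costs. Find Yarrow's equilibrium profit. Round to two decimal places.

Yarrow's profit: π_Y = (414 - Q)q_Y - (101q_Y). Setting ∂π_Y/∂q_Y = 0: 313 - 2q_Y - (q_H + q_U) = 0.
Helios's profit: π_H = (414 - Q)q_H - (179q_H). Setting ∂π_H/∂q_H = 0: 235 - 2q_H - (q_Y + q_U) = 0.
Umbra's first-order condition: 258 - 2q_U - (q_Y + q_H) = 0.
Adding the 3 first-order conditions: 806 − 4Q = 0, so Q = 403/2.
Back-substituting: q_Y = (313 − 403/2) = 223/2, q_H = (235 − 403/2) = 67/2, q_U = (258 − 403/2) = 113/2.
Price P = 414 - 403/2 = 425/2.
Yarrow's profit: (425/2 - 101)·(223/2) = 12432.2500.

12432.25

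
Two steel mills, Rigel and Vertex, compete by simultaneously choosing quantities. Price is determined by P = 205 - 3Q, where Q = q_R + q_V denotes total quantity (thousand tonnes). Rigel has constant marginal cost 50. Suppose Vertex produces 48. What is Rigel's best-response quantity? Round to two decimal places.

With the rival's output fixed at 48, Rigel's profit is π_R = (205 - 3·48 - 3q_R)q_R - (50q_R) = (61 - 3q_R)q_R - (50q_R).
∂π_R/∂q_R = 11 - 6q_R = 0, so q_R = 11/6.

1.83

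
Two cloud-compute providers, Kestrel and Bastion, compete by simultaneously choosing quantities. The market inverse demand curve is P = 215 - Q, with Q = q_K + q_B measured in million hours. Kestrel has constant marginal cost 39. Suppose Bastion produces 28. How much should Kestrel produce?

With the rival's output fixed at 28, Kestrel's profit is π_K = (215 - 28 - q_K)q_K - (39q_K) = (187 - q_K)q_K - (39q_K).
∂π_K/∂q_K = 148 - 2q_K = 0, so q_K = 74.

74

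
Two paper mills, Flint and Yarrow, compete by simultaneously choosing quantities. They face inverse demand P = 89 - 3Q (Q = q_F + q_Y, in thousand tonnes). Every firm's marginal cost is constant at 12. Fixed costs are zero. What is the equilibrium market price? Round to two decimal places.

Each firm earns π_i = (89 - 3Q)q_i - 12q_i.
Setting ∂π_i/∂q_i = 0 with rivals' quantities fixed: 77 - 6q_i - 3q_j = 0.
With identical firms every q_j equals q_i, so q_j = q_i and 77 = 9q_i, giving q_i = 77/9.
Total output Q = 154/9, so price P = 89 - 3·(154/9) = 113/3.

37.67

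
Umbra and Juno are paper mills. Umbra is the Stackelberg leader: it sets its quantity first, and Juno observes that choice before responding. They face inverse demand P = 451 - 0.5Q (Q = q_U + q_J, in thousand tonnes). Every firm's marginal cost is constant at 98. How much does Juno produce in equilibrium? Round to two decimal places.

Solve by backward induction. Given q_U, the follower Juno maximises π_J = (451 - (1/2)q_U - (1/2)q_J)q_J - 98q_J.
Follower FOC: 353 - (1/2)q_U - q_J = 0, so q_J(q_U) = (353 - (1/2)q_U).
The leader anticipates this reaction. Substituting into P = 451 - 0.5Q gives P = 549/2 - (1/4)q_U, so π_U = (549/2 - (1/4)q_U)q_U - 98q_U.
The leader's first-order condition 353/2 - (1/2)q_U = 0 yields q_U = 353.
Then q_J = (353 - (1/2)·353) = 353/2.

176.50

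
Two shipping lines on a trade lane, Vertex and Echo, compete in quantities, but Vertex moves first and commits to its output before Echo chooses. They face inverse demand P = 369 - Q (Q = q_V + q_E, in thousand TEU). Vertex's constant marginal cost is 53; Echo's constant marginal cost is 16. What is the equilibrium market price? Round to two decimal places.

The follower Echo best-responds to any q_V: π_E = (369 - Q)q_E - 16q_E.
∂π_E/∂q_E = 353 - q_V - 2q_E = 0 gives the reaction function q_E = (353 - q_V)/2.
The leader anticipates this reaction. Substituting into P = 369 - Q gives P = 385/2 - (1/2)q_V, so π_V = (385/2 - (1/2)q_V)q_V - 53q_V.
Leader FOC: 279/2 - q_V = 0, so q_V = 279/2.
Then q_E = (353 - 279/2)/2 = 427/4.
Total output Q = 985/4, so price P = 369 - 985/4 = 491/4.

122.75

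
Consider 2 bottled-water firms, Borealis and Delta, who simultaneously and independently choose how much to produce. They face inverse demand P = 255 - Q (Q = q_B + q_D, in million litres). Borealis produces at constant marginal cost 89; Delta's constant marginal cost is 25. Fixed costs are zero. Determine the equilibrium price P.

Borealis's profit: π_B = (255 - Q)q_B - (89q_B). Setting ∂π_B/∂q_B = 0: 166 - 2q_B - (q_D) = 0.
Delta's profit: π_D = (255 - Q)q_D - (25q_D). Setting ∂π_D/∂q_D = 0: 230 - 2q_D - (q_B) = 0.
Rearranging gives the reaction functions q_B = (166 - q_D)/2 and q_D = (230 - q_B)/2.
Solving the pair: q_B = 34, q_D = 98.
Total output Q = 132, so price P = 255 - 132 = 123.

123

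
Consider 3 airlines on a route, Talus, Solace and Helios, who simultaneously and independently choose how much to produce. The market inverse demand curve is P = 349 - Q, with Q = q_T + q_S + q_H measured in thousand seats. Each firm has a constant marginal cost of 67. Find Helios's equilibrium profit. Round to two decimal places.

4970.25

Each firm earns π_i = (349 - Q)q_i - 67q_i.
Setting ∂π_i/∂q_i = 0 with rivals' quantities fixed: 282 - 2q_i - Σ_{j≠i} q_j = 0.
By symmetry each firm produces the same amount; substituting Σ_{j≠i} q_j = 2q_i yields q_i = 282/4 = 141/2.
Price P = 349 - 423/2 = 275/2.
Helios's profit: (275/2 - 67)·(141/2) = 4970.2500.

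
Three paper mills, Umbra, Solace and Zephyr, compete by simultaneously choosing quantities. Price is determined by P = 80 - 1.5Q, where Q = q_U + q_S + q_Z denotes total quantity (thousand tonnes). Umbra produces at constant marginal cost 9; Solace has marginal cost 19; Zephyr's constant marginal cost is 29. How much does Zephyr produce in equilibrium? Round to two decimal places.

3.50

Umbra's profit: π_U = (80 - 1.5Q)q_U - (9q_U). Setting ∂π_U/∂q_U = 0: 71 - 3q_U - (3/2)(q_S + q_Z) = 0.
Solace's profit: π_S = (80 - 1.5Q)q_S - (19q_S). Setting ∂π_S/∂q_S = 0: 61 - 3q_S - (3/2)(q_U + q_Z) = 0.
Zephyr's first-order condition: 51 - 3q_Z - (3/2)(q_U + q_S) = 0.
Adding the 3 first-order conditions: 183 − 6Q = 0, so Q = 61/2.
Back-substituting: q_U = (71 − 183/4)/(3/2) = 101/6, q_S = (61 − 183/4)/(3/2) = 61/6, q_Z = (51 − 183/4)/(3/2) = 7/2.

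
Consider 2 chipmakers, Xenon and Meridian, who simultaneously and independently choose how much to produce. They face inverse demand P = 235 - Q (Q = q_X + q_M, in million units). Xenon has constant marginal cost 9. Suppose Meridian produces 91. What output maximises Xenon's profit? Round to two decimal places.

With the rival's output fixed at 91, Xenon's profit is π_X = (235 - 91 - q_X)q_X - (9q_X) = (144 - q_X)q_X - (9q_X).
∂π_X/∂q_X = 135 - 2q_X = 0, so q_X = 135/2.

67.50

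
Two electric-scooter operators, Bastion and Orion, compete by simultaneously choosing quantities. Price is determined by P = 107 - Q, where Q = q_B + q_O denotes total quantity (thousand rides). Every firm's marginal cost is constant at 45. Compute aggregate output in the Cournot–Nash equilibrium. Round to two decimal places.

41.33

A representative firm's profit is π_i = q_i(107 - Q) - 45q_i.
First-order condition (treating rivals' output as given): 62 - 2q_i - q_j = 0.
By symmetry each firm produces the same amount; substituting q_j = q_i yields q_i = 62/3.
Total output Q = 62/3 + 62/3 = 124/3.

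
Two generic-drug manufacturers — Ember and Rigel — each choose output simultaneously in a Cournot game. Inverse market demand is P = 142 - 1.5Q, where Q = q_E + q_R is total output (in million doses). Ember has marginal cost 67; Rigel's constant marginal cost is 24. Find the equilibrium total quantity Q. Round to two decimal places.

42.89

Ember's profit: π_E = (142 - 1.5Q)q_E - (67q_E). Setting ∂π_E/∂q_E = 0: 75 - 3q_E - (3/2)(q_R) = 0.
Rigel's first-order condition: 118 - 3q_R - (3/2)(q_E) = 0.
So q_E = (75 - (3/2)q_R)/3 and q_R = (118 - (3/2)q_E)/3.
Substituting one into the other gives q_E = 64/9 and q_R = 322/9.
Total output Q = 64/9 + 322/9 = 386/9.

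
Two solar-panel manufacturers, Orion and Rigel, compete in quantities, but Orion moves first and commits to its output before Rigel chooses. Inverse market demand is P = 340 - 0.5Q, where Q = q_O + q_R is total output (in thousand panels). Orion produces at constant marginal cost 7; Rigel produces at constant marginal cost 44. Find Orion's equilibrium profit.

Solve by backward induction. Given q_O, the follower Rigel maximises π_R = (340 - (1/2)q_O - (1/2)q_R)q_R - 44q_R.
Setting the follower's marginal profit to zero, 296 - (1/2)q_O - q_R = 0, i.e. q_R = (296 - (1/2)q_O).
The leader anticipates this reaction. Substituting into P = 340 - 0.5Q gives P = 192 - (1/4)q_O, so π_O = (192 - (1/4)q_O)q_O - 7q_O.
Maximising: ∂π_O/∂q_O = 185 - (1/2)q_O = 0, giving q_O = 370.
Then q_R = (296 - (1/2)·370) = 111.
Price P = 340 - (1/2)·481 = 199/2.
Orion's profit: (199/2 - 7)·370 = 34225.

34225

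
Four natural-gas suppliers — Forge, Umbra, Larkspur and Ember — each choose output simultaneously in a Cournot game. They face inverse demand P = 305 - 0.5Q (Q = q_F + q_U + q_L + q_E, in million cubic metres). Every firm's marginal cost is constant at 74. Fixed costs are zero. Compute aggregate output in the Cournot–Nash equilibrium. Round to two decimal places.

Each firm earns π_i = (305 - 0.5Q)q_i - 74q_i.
Setting ∂π_i/∂q_i = 0 with rivals' quantities fixed: 231 - q_i - (1/2)·Σ_{j≠i} q_j = 0.
With identical firms every q_j equals q_i, so Σ_{j≠i} q_j = 3q_i and 231 = (5/2)q_i, giving q_i = 462/5.
Total output Q = 462/5 + 462/5 + 462/5 + 462/5 = 1848/5.

369.60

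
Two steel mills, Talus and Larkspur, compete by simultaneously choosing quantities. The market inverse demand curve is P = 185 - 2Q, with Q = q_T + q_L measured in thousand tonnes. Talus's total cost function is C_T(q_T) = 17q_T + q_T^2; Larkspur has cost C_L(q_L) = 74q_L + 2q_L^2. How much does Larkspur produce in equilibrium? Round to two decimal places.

7.50

Talus's profit: π_T = (185 - 2Q)q_T - (17q_T + q_T²). Setting ∂π_T/∂q_T = 0: 168 - 6q_T - 2(q_L) = 0.
Larkspur's profit: π_L = (185 - 2Q)q_L - (74q_L + 2q_L²). Setting ∂π_L/∂q_L = 0: 111 - 8q_L - 2(q_T) = 0.
So q_T = (168 - 2q_L)/6 and q_L = (111 - 2q_T)/8.
Substituting one into the other gives q_T = 51/2 and q_L = 15/2.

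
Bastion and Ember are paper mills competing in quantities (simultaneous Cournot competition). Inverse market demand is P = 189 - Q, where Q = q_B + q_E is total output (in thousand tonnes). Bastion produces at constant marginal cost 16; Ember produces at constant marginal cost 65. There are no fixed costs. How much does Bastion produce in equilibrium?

74

Bastion's profit: π_B = (189 - Q)q_B - (16q_B). Setting ∂π_B/∂q_B = 0: 173 - 2q_B - (q_E) = 0.
Ember's first-order condition: 124 - 2q_E - (q_B) = 0.
Best responses: q_B = (173 - q_E)/2, q_E = (124 - q_B)/2.
Substituting one into the other gives q_B = 74 and q_E = 25.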